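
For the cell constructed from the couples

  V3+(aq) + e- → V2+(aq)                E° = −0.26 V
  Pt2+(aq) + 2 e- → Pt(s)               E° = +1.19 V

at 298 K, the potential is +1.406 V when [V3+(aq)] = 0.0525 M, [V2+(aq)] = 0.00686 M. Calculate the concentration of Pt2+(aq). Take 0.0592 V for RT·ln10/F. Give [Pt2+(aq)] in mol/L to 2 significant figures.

1.9 M

With Pt²⁺/Pt at the cathode and V³⁺/V²⁺ at the anode, E°cell = +1.19 − (−0.26) = +1.45 V (n = 2).
From the Nernst equation, log Q = n(E° − E)/0.0592 = 2·(+1.45 − (+1.406))/0.0592 = 1.486.
For Pt2+(aq) + 2 V2+(aq) → Pt(s) + 2 V3+(aq), the reaction quotient is Q = [V3+(aq)]^2 / ([Pt2+(aq)]·[V2+(aq)]^2).
Isolating [Pt2+(aq)] in Q = 10^{1.486} yields log [Pt2+(aq)] = 0.282, i.e. 1.9 M.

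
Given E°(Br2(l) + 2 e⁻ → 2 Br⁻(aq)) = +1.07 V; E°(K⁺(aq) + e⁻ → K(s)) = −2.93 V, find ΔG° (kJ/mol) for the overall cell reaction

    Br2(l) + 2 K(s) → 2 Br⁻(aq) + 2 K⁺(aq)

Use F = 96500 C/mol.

In the reaction as written Br2(l) is reduced, so the Br₂/Br⁻ couple is the cathode and K⁺/K is the anode.
E°cell = +1.07 − (−2.93) = +4.00 V; balancing electrons gives n = 2.
ΔG° = −nFE°cell = −(2)(96500)(+4.00) J/mol = −772 kJ/mol.

−772 kJ/mol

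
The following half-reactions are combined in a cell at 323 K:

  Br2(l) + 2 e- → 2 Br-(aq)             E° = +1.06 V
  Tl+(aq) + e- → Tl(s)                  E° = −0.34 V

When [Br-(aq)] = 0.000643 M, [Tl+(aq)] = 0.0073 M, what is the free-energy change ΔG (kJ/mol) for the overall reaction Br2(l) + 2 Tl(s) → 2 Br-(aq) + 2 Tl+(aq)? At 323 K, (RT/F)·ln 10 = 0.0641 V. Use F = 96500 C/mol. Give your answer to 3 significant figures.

E°cell = +1.06 − (−0.34) = +1.40 V; the balanced reaction transfers n = 2 electrons.
The reaction quotient is [Br-(aq)]^2·[Tl+(aq)]^2 = 2.2×10^−11; by Nernst, E = +1.40 − (0.0641/2)(−10.657) = +1.7416 V.
Finally ΔG = −nFE = −(2)(96500 C/mol)(+1.7416 V) = −336 kJ/mol.

−336 kJ/mol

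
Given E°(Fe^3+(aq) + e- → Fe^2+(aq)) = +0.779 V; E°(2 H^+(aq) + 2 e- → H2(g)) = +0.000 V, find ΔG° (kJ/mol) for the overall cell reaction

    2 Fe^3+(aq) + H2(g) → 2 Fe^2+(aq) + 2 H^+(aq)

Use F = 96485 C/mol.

−150 kJ/mol

In the reaction as written Fe^3+(aq) is reduced, so the Fe³⁺/Fe²⁺ couple is the cathode and 2H⁺/H₂ is the anode.
E°cell = +0.779 − (+0.000) = +0.779 V; balancing electrons gives n = 2.
ΔG° = −nFE°cell = −(2)(96485)(+0.779) J/mol = −150 kJ/mol.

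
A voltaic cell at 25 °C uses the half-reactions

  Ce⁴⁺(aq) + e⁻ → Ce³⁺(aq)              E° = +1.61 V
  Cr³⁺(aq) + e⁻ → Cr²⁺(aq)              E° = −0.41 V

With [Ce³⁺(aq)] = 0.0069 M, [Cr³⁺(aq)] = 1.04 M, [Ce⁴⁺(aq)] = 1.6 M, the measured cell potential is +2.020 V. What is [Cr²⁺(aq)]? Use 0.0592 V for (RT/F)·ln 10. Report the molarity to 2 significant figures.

0.0045 M

The Ce⁴⁺/Ce³⁺ couple has the larger reduction potential, so it is the cathode: E°cell = +1.61 − (−0.41) = +2.02 V and n = 1.
From the Nernst equation, log Q = n(E° − E)/0.0592 = 1·(+2.02 − (+2.020))/0.0592 = 0.000.
For Ce⁴⁺(aq) + Cr²⁺(aq) → Ce³⁺(aq) + Cr³⁺(aq), the reaction quotient is Q = ([Ce³⁺(aq)]·[Cr³⁺(aq)]) / ([Ce⁴⁺(aq)]·[Cr²⁺(aq)]).
Solving for the unknown gives log [Cr²⁺(aq)] = −2.348, so [Cr²⁺(aq)] ≈ 0.0045 M.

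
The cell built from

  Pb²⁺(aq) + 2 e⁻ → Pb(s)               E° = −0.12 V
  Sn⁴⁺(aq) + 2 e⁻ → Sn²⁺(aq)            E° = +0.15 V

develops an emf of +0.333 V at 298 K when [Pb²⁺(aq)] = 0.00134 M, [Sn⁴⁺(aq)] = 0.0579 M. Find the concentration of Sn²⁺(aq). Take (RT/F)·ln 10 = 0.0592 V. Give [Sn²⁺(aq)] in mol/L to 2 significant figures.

The Sn⁴⁺/Sn²⁺ couple has the larger reduction potential, so it is the cathode: E°cell = +0.15 − (−0.12) = +0.27 V and n = 2.
Since E = E° − (0.0592/n)·log Q, log Q = n(E° − E)/0.0592 = −2.128.
The balanced reaction is Sn⁴⁺(aq) + Pb(s) → Sn²⁺(aq) + Pb²⁺(aq), so Q = ([Sn²⁺(aq)]·[Pb²⁺(aq)]) / [Sn⁴⁺(aq)].
Substituting the known concentrations and solving, log [Sn²⁺(aq)] = −0.492 and [Sn²⁺(aq)] = 0.32 M.

0.32 M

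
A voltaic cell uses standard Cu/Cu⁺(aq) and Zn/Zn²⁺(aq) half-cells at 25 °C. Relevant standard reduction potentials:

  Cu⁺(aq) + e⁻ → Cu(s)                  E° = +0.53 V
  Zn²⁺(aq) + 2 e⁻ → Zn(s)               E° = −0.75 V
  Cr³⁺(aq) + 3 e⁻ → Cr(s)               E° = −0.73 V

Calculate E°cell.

+1.28 V

The Cu⁺/Cu couple has the higher E°, so Cu ion is reduced (cathode) and Zn is oxidized (anode).
E°cell = E°(cathode) − E°(anode) = +0.53 − (−0.75) = +1.28 V.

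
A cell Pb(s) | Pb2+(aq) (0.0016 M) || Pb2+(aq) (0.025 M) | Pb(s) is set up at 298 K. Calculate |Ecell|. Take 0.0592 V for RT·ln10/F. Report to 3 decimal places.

0.035 V

For a concentration cell E°cell = 0, since both electrodes use the same couple.
The compartment with the higher Pb2+(aq) concentration (0.025 M) acts as the cathode; ions are reduced there and produced at the dilute (0.0016 M) anode.
With n = 2, Ecell = −(0.0592/2)·log([dilute]/[conc]) = −(0.0592/2)·log(0.0016/0.025) = +0.035 V.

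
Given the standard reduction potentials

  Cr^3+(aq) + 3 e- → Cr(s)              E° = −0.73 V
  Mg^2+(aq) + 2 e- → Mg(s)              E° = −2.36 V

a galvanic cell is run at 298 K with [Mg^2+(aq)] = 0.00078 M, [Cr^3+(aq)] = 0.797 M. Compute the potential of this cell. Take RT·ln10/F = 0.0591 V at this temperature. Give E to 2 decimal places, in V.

+1.72 V

Cr³⁺/Cr is reduced (cathode, E° = −0.73 V) and Mg²⁺/Mg is oxidized (anode).
E°cell = E°cat − E°an = −0.73 − (−2.36) = +1.63 V; n = 6.
Balancing gives 2 Cr^3+(aq) + 3 Mg(s) → 2 Cr(s) + 3 Mg^2+(aq); hence Q = [Mg^2+(aq)]^3 / [Cr^3+(aq)]^2 = 7.47×10^−10 (log Q = −9.127).
Applying E = E° − (RT ln10/nF)·log Q gives +1.63 − (0.0591/6)(−9.127) = +1.72 V.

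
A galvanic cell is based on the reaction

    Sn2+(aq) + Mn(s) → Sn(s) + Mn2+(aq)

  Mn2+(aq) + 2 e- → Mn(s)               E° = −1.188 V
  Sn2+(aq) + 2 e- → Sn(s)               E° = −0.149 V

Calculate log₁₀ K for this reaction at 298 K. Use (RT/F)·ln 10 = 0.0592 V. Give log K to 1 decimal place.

The Sn²⁺/Sn couple is reduced (cathode); E°cell = −0.149 − (−1.188) = +1.039 V with n = 2.
At equilibrium E = 0, so log K = nE°cell / 0.0592 = (2)(+1.039) / 0.0592 = 35.1.

log K = 35.1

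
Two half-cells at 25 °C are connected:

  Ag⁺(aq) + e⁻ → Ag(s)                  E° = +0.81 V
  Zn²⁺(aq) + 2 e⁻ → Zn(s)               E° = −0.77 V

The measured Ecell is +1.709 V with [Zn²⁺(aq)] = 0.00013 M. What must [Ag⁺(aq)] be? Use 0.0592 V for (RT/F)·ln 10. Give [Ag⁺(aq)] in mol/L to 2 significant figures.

1.7 M

Ag⁺/Ag is the cathode (higher E°); E°cell = +0.81 − (−0.77) = +1.58 V with n = 2.
From the Nernst equation, log Q = n(E° − E)/0.0592 = 2·(+1.58 − (+1.709))/0.0592 = −4.358.
The balanced reaction is 2 Ag⁺(aq) + Zn(s) → 2 Ag(s) + Zn²⁺(aq), so Q = [Zn²⁺(aq)] / [Ag⁺(aq)]^2.
Isolating [Ag⁺(aq)] in Q = 10^{−4.358} yields log [Ag⁺(aq)] = 0.236, i.e. 1.7 M.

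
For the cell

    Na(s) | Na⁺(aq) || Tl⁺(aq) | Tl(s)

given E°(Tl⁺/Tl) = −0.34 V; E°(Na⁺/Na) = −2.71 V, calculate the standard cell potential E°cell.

By convention the left-hand electrode in cell notation is the anode (oxidation) and the right-hand electrode is the cathode (reduction).
E°cell = E°(right) − E°(left) = −0.34 − (−2.71) = +2.37 V.

+2.37 V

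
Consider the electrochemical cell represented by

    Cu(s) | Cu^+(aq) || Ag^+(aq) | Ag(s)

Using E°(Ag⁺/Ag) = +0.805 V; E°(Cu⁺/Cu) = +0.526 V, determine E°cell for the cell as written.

By convention the left-hand electrode in cell notation is the anode (oxidation) and the right-hand electrode is the cathode (reduction).
E°cell = E°(right) − E°(left) = +0.805 − (+0.526) = +0.279 V.

+0.279 V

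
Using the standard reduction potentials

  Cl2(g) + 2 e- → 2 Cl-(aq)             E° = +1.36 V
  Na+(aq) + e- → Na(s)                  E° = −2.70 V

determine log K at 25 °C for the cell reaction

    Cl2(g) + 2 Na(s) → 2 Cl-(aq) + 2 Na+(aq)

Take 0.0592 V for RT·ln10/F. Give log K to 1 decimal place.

The Cl₂/Cl⁻ couple is reduced (cathode); E°cell = +1.36 − (−2.70) = +4.06 V with n = 2.
At equilibrium E = 0, so log K = nE°cell / 0.0592 = (2)(+4.06) / 0.0592 = 137.2.

log K = 137.2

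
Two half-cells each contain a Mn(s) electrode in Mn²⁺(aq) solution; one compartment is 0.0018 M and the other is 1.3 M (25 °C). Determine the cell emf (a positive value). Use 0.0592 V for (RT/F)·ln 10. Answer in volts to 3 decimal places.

For a concentration cell E°cell = 0, since both electrodes use the same couple.
The compartment with the higher Mn²⁺(aq) concentration (1.3 M) acts as the cathode; ions are reduced there and produced at the dilute (0.0018 M) anode.
With n = 2, Ecell = −(0.0592/2)·log([dilute]/[conc]) = −(0.0592/2)·log(0.0018/1.3) = +0.085 V.

0.085 V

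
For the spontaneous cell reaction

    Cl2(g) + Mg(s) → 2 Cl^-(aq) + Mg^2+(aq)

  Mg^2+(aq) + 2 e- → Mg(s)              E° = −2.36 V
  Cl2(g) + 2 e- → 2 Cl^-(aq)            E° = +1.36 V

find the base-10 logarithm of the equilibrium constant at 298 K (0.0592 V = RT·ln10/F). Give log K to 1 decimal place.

The Cl₂/Cl⁻ couple is reduced (cathode); E°cell = +1.36 − (−2.36) = +3.72 V with n = 2.
At equilibrium E = 0, so log K = nE°cell / 0.0592 = (2)(+3.72) / 0.0592 = 125.7.

log K = 125.7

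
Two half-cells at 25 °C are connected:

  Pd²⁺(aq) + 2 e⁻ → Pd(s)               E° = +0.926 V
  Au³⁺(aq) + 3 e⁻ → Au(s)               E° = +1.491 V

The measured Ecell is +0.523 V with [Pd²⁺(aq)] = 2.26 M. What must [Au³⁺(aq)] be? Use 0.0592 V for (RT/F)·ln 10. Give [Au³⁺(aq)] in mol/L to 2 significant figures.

Au³⁺/Au is the cathode (higher E°); E°cell = +1.491 − (+0.926) = +0.565 V with n = 6.
Since E = E° − (0.0592/n)·log Q, log Q = n(E° − E)/0.0592 = 4.257.
The balanced reaction is 2 Au³⁺(aq) + 3 Pd(s) → 2 Au(s) + 3 Pd²⁺(aq), so Q = [Pd²⁺(aq)]^3 / [Au³⁺(aq)]^2.
Solving for the unknown gives log [Au³⁺(aq)] = −1.597, so [Au³⁺(aq)] ≈ 0.025 M.

0.025 M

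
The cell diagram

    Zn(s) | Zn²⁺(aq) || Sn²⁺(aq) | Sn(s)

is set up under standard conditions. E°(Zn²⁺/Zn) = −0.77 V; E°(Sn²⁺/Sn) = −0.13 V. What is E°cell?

By convention the left-hand electrode in cell notation is the anode (oxidation) and the right-hand electrode is the cathode (reduction).
E°cell = E°(right) − E°(left) = −0.13 − (−0.77) = +0.64 V.

+0.64 V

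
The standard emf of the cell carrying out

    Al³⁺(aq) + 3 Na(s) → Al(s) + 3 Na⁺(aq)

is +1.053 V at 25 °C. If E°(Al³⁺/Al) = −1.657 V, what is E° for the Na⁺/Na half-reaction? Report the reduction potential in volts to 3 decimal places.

In the reaction as written the Al³⁺/Al couple is reduced (cathode) and Na⁺/Na is oxidized (anode), so E°cell = E°(Al³⁺/Al) − E°(Na⁺/Na).
E°(Na⁺/Na) = E°(cathode) − E°cell = −1.657 − (+1.053) = −2.710 V.

−2.710 V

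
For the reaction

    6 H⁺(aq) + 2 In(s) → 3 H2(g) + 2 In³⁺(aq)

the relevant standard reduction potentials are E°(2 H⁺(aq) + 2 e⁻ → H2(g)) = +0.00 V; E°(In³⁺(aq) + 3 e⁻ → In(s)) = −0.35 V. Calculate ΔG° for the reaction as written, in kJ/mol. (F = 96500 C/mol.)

In the reaction as written H⁺(aq) is reduced, so the 2H⁺/H₂ couple is the cathode and In³⁺/In is the anode.
E°cell = +0.00 − (−0.35) = +0.35 V; balancing electrons gives n = 6.
ΔG° = −nFE°cell = −(6)(96500)(+0.35) J/mol = −203 kJ/mol.

−203 kJ/mol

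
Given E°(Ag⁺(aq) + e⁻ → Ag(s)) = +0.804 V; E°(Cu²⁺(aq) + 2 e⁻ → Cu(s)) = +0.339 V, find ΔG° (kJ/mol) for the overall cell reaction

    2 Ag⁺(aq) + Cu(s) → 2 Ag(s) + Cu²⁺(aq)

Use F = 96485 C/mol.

In the reaction as written Ag⁺(aq) is reduced, so the Ag⁺/Ag couple is the cathode and Cu²⁺/Cu is the anode.
E°cell = +0.804 − (+0.339) = +0.465 V; balancing electrons gives n = 2.
ΔG° = −nFE°cell = −(2)(96485)(+0.465) J/mol = −89.7 kJ/mol.

−89.7 kJ/mol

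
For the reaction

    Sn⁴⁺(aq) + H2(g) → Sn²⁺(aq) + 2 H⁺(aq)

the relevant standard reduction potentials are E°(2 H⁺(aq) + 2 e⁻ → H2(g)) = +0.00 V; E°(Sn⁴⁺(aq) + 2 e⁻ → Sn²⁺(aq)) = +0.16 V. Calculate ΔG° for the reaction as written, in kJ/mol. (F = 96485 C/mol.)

−30.9 kJ/mol

In the reaction as written Sn⁴⁺(aq) is reduced, so the Sn⁴⁺/Sn²⁺ couple is the cathode and 2H⁺/H₂ is the anode.
E°cell = +0.16 − (+0.00) = +0.16 V; balancing electrons gives n = 2.
ΔG° = −nFE°cell = −(2)(96485)(+0.16) J/mol = −30.9 kJ/mol.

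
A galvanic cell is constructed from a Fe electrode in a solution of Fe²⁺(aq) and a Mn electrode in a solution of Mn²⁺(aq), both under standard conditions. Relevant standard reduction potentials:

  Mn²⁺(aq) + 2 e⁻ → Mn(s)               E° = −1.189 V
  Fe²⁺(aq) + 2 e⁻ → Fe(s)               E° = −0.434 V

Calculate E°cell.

Of the two couples in this cell, the one with the more positive reduction potential is reduced at the cathode: here that is Fe²⁺/Fe (−0.434 V); Mn²⁺/Mn (−1.189 V) is the anode.
E°cell = E°(cathode) − E°(anode) = −0.434 − (−1.189) = +0.755 V.

+0.755 V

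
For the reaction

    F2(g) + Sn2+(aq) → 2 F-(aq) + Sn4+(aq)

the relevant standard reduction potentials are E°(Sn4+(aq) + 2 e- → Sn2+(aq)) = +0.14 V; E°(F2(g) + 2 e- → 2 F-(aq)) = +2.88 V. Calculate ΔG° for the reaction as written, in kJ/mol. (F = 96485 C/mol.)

In the reaction as written F2(g) is reduced, so the F₂/F⁻ couple is the cathode and Sn⁴⁺/Sn²⁺ is the anode.
E°cell = +2.88 − (+0.14) = +2.74 V; balancing electrons gives n = 2.
ΔG° = −nFE°cell = −(2)(96485)(+2.74) J/mol = −529 kJ/mol.

−529 kJ/mol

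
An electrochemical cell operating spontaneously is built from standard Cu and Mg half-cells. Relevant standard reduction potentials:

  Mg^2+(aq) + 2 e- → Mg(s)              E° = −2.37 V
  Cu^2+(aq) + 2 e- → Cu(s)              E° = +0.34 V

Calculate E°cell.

Of the two couples in this cell, the one with the more positive reduction potential is reduced at the cathode: here that is Cu²⁺/Cu (+0.34 V); Mg²⁺/Mg (−2.37 V) is the anode.
E°cell = E°(cathode) − E°(anode) = +0.34 − (−2.37) = +2.71 V.

+2.71 V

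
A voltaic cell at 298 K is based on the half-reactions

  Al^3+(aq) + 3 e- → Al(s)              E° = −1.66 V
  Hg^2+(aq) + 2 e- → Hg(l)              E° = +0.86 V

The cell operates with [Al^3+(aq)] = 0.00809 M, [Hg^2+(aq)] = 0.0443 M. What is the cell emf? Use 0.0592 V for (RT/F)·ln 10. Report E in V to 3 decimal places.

+2.521 V

The Hg²⁺/Hg couple has the more positive E°, so it is the cathode; Al³⁺/Al is the anode.
E°cell = +0.86 − (−1.66) = +2.52 V, with n = 6 electrons transferred.
For the overall reaction 3 Hg^2+(aq) + 2 Al(s) → 3 Hg(l) + 2 Al^3+(aq), Q = [Al^3+(aq)]^2 / [Hg^2+(aq)]^3 = 0.753, giving log Q = −0.123.
By the Nernst equation, E = +2.52 − (0.0592/6)·(−0.123) = +2.521 V.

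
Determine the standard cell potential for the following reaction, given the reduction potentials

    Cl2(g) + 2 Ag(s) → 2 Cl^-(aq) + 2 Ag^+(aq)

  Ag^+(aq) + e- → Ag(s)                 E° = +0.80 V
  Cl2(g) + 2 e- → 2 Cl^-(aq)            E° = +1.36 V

+0.56 V

In the reaction as written, Cl2(g) is reduced (cathode) and Ag^+(aq) is produced by oxidation at the anode.
E°cell = E°(cathode) − E°(anode) = +1.36 − (+0.80) = +0.56 V.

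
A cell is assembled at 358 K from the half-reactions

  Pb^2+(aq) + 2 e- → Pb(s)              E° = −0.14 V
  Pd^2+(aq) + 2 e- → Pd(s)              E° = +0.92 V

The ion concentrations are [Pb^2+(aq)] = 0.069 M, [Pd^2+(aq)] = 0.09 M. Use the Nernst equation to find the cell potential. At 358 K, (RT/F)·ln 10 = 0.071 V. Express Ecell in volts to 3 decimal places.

The Pd²⁺/Pd couple has the more positive E°, so it is the cathode; Pb²⁺/Pb is the anode.
The standard potential is +0.92 − (−0.14) = +1.06 V and the balanced reaction transfers n = 2 electrons.
The balanced reaction is Pd^2+(aq) + Pb(s) → Pd(s) + Pb^2+(aq), so Q = [Pb^2+(aq)] / [Pd^2+(aq)] = 0.767 and log Q = −0.115.
Applying E = E° − (RT ln10/nF)·log Q gives +1.06 − (0.071/2)(−0.115) = +1.064 V.

+1.064 V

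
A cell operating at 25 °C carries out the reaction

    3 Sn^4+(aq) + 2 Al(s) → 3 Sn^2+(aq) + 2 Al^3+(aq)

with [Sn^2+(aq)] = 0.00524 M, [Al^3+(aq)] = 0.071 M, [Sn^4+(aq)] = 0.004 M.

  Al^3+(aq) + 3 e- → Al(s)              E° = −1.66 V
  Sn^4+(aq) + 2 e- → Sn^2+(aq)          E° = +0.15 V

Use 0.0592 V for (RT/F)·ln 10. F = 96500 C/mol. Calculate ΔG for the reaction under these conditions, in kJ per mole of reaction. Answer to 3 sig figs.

E°cell = +0.15 − (−1.66) = +1.81 V; the balanced reaction transfers n = 6 electrons.
Here Q = ([Sn^2+(aq)]^3·[Al^3+(aq)]^2) / [Sn^4+(aq)]^3 = 0.0113 (log Q = −1.946), giving E = +1.81 − (0.0592/6)·(−1.946) = +1.8292 V.
ΔG = −nFE = −(6)(96500)(+1.8292) J/mol = −1060 kJ/mol.

−1060 kJ/mol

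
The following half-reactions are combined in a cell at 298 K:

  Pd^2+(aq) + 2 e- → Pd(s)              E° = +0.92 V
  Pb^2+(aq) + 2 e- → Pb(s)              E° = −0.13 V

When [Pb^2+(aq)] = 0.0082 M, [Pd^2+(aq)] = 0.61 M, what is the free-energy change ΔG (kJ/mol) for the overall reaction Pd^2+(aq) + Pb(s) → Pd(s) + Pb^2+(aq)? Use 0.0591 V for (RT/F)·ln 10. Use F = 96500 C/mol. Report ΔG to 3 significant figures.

E°cell = +0.92 − (−0.13) = +1.05 V; the balanced reaction transfers n = 2 electrons.
Here Q = [Pb^2+(aq)] / [Pd^2+(aq)] = 0.0134 (log Q = −1.872), giving E = +1.05 − (0.0591/2)·(−1.872) = +1.1053 V.
Finally ΔG = −nFE = −(2)(96500 C/mol)(+1.1053 V) = −213 kJ/mol.

−213 kJ/mol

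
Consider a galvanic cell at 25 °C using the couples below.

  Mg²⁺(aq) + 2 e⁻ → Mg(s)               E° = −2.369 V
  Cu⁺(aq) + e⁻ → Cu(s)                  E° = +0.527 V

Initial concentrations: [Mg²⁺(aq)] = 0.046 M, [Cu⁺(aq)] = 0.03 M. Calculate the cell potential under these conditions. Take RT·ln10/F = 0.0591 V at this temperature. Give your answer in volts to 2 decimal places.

+2.85 V

Cu⁺/Cu is reduced (cathode, E° = +0.527 V) and Mg²⁺/Mg is oxidized (anode).
E°cell = E°cat − E°an = +0.527 − (−2.369) = +2.896 V; n = 2.
The balanced reaction is 2 Cu⁺(aq) + Mg(s) → 2 Cu(s) + Mg²⁺(aq), so Q = [Mg²⁺(aq)] / [Cu⁺(aq)]^2 = 51.1 and log Q = 1.709.
Applying E = E° − (RT ln10/nF)·log Q gives +2.896 − (0.0591/2)(1.709) = +2.85 V.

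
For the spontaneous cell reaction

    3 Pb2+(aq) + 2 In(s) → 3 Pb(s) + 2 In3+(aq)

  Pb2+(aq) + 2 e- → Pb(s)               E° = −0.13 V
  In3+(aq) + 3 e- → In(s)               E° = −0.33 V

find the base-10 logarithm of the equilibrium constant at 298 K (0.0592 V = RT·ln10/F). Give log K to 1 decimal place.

The Pb²⁺/Pb couple is reduced (cathode); E°cell = −0.13 − (−0.33) = +0.20 V with n = 6.
At equilibrium E = 0, so log K = nE°cell / 0.0592 = (6)(+0.20) / 0.0592 = 20.3.

log K = 20.3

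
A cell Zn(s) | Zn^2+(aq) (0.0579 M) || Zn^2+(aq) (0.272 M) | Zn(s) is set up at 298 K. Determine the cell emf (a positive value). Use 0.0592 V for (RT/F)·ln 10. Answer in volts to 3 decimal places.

For a concentration cell E°cell = 0, since both electrodes use the same couple.
The compartment with the higher Zn^2+(aq) concentration (0.272 M) acts as the cathode; ions are reduced there and produced at the dilute (0.0579 M) anode.
With n = 2, Ecell = −(0.0592/2)·log([dilute]/[conc]) = −(0.0592/2)·log(0.0579/0.272) = +0.020 V.

0.020 V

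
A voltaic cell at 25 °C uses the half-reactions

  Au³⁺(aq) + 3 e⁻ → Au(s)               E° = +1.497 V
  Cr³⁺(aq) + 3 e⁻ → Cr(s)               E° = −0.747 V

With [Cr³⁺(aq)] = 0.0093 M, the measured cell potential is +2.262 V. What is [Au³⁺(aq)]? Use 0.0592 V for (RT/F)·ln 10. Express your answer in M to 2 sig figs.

0.076 M

With Au³⁺/Au at the cathode and Cr³⁺/Cr at the anode, E°cell = +1.497 − (−0.747) = +2.244 V (n = 3).
From the Nernst equation, log Q = n(E° − E)/0.0592 = 3·(+2.244 − (+2.262))/0.0592 = −0.912.
The balanced reaction is Au³⁺(aq) + Cr(s) → Au(s) + Cr³⁺(aq), so Q = [Cr³⁺(aq)] / [Au³⁺(aq)].
Solving for the unknown gives log [Au³⁺(aq)] = −1.120, so [Au³⁺(aq)] ≈ 0.076 M.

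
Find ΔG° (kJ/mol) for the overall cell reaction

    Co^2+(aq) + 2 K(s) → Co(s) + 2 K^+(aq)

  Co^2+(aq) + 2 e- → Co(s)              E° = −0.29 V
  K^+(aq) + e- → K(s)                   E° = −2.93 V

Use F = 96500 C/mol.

In the reaction as written Co^2+(aq) is reduced, so the Co²⁺/Co couple is the cathode and K⁺/K is the anode.
E°cell = −0.29 − (−2.93) = +2.64 V; balancing electrons gives n = 2.
ΔG° = −nFE°cell = −(2)(96500)(+2.64) J/mol = −510 kJ/mol.

−510 kJ/mol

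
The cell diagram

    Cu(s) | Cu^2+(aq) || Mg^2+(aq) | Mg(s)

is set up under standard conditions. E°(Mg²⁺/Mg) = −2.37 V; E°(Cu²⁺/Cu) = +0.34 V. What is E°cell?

By convention the left-hand electrode in cell notation is the anode (oxidation) and the right-hand electrode is the cathode (reduction).
E°cell = E°(right) − E°(left) = −2.37 − (+0.34) = −2.71 V.
The negative sign shows that, as written, the cell would require an external voltage to drive the reaction.

−2.71 V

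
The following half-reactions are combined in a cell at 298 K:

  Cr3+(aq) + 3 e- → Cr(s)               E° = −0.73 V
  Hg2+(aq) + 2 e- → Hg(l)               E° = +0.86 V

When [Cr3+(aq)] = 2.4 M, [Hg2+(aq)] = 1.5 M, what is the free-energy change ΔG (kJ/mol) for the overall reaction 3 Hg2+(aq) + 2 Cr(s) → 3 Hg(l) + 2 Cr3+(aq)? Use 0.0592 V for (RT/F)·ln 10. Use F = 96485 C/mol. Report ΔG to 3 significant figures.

−919 kJ/mol

The standard cell potential is +0.86 − (−0.73) = +1.59 V, with n = 6 electrons in the balanced equation.
The reaction quotient is [Cr3+(aq)]^2 / [Hg2+(aq)]^3 = 1.71; by Nernst, E = +1.59 − (0.0592/6)(0.232) = +1.5877 V.
ΔG = −nFE = −(6)(96485)(+1.5877) J/mol = −919 kJ/mol.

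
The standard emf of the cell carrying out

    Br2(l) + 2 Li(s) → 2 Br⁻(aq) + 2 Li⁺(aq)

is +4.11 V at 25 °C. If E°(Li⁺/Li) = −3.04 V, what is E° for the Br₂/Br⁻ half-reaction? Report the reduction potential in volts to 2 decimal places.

In the reaction as written the Br₂/Br⁻ couple is reduced (cathode) and Li⁺/Li is oxidized (anode), so E°cell = E°(Br₂/Br⁻) − E°(Li⁺/Li).
E°(Br₂/Br⁻) = E°cell + E°(anode) = +4.11 + (−3.04) = +1.07 V.

+1.07 V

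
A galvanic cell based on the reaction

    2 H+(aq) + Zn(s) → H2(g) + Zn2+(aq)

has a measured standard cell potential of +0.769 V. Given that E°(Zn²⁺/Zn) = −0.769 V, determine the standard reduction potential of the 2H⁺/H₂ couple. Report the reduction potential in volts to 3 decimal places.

In the reaction as written the 2H⁺/H₂ couple is reduced (cathode) and Zn²⁺/Zn is oxidized (anode), so E°cell = E°(2H⁺/H₂) − E°(Zn²⁺/Zn).
E°(2H⁺/H₂) = E°cell + E°(anode) = +0.769 + (−0.769) = +0.000 V.

+0.000 V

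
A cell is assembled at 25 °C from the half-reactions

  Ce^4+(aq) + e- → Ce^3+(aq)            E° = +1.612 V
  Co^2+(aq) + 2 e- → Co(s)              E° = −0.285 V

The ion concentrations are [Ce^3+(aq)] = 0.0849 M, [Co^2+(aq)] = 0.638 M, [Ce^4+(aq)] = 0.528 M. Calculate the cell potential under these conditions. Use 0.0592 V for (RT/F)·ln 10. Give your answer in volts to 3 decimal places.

+1.950 V

Since E°(Ce⁴⁺/Ce³⁺) > E°(Co²⁺/Co), Ce⁴⁺/Ce³⁺ serves as the cathode.
E°cell = +1.612 − (−0.285) = +1.897 V, with n = 2 electrons transferred.
The balanced reaction is 2 Ce^4+(aq) + Co(s) → 2 Ce^3+(aq) + Co^2+(aq), so Q = ([Ce^3+(aq)]^2·[Co^2+(aq)]) / [Ce^4+(aq)]^2 = 0.0165 and log Q = −1.783.
Applying E = E° − (RT ln10/nF)·log Q gives +1.897 − (0.0592/2)(−1.783) = +1.950 V.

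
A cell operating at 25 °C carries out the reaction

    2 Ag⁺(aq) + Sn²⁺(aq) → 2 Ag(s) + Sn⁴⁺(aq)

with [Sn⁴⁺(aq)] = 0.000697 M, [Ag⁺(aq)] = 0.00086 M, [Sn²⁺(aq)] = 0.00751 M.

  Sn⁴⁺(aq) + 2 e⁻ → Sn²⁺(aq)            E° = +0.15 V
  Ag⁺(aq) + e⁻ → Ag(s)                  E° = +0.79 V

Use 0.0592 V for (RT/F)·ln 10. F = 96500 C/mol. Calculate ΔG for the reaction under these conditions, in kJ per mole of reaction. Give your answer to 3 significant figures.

With Ag⁺/Ag reduced at the cathode, E°cell = +0.79 − (+0.15) = +0.64 V and n = 2.
Here Q = [Sn⁴⁺(aq)] / ([Ag⁺(aq)]^2·[Sn²⁺(aq)]) = 1.25×10^5 (log Q = 5.099), giving E = +0.64 − (0.0592/2)·(5.099) = +0.4891 V.
ΔG = −nFE = −(2)(96500)(+0.4891) J/mol = −94.4 kJ/mol.

−94.4 kJ/mol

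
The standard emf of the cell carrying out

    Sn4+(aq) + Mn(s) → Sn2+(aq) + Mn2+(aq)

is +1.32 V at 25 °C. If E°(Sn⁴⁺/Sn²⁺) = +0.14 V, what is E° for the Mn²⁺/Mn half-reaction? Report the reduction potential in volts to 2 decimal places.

In the reaction as written the Sn⁴⁺/Sn²⁺ couple is reduced (cathode) and Mn²⁺/Mn is oxidized (anode), so E°cell = E°(Sn⁴⁺/Sn²⁺) − E°(Mn²⁺/Mn).
E°(Mn²⁺/Mn) = E°(cathode) − E°cell = +0.14 − (+1.32) = −1.18 V.

−1.18 V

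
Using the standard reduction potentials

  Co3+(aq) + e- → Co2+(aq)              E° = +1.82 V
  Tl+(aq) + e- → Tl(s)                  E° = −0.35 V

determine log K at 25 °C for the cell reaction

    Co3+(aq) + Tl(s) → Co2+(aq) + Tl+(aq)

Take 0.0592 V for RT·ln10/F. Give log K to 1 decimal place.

The Co³⁺/Co²⁺ couple is reduced (cathode); E°cell = +1.82 − (−0.35) = +2.17 V with n = 1.
At equilibrium E = 0, so log K = nE°cell / 0.0592 = (1)(+2.17) / 0.0592 = 36.7.

log K = 36.7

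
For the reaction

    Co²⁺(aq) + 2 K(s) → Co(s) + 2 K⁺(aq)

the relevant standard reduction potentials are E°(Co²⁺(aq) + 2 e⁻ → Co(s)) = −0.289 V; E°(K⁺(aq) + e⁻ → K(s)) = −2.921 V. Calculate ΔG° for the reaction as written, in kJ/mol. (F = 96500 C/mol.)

−508 kJ/mol

In the reaction as written Co²⁺(aq) is reduced, so the Co²⁺/Co couple is the cathode and K⁺/K is the anode.
E°cell = −0.289 − (−2.921) = +2.632 V; balancing electrons gives n = 2.
ΔG° = −nFE°cell = −(2)(96500)(+2.632) J/mol = −508 kJ/mol.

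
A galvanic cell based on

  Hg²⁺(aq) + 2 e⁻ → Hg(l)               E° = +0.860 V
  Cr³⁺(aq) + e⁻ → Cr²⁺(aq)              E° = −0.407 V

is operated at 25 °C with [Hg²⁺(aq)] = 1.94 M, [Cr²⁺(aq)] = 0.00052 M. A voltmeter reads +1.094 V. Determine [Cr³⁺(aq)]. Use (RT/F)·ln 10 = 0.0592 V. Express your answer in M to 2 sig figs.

With Hg²⁺/Hg at the cathode and Cr³⁺/Cr²⁺ at the anode, E°cell = +0.860 − (−0.407) = +1.267 V (n = 2).
Since E = E° − (0.0592/n)·log Q, log Q = n(E° − E)/0.0592 = 5.845.
The balanced reaction is Hg²⁺(aq) + 2 Cr²⁺(aq) → Hg(l) + 2 Cr³⁺(aq), so Q = [Cr³⁺(aq)]^2 / ([Hg²⁺(aq)]·[Cr²⁺(aq)]^2).
Substituting the known concentrations and solving, log [Cr³⁺(aq)] = −0.218 and [Cr³⁺(aq)] = 0.61 M.

0.61 M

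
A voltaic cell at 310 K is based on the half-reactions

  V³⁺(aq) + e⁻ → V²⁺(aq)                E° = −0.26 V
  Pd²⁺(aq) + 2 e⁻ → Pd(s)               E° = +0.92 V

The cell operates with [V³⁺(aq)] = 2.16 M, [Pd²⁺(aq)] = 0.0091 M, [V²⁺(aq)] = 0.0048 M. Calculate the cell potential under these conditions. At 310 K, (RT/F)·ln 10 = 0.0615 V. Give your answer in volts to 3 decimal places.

+0.954 V

Since E°(Pd²⁺/Pd) > E°(V³⁺/V²⁺), Pd²⁺/Pd serves as the cathode.
The standard potential is +0.92 − (−0.26) = +1.18 V and the balanced reaction transfers n = 2 electrons.
The balanced reaction is Pd²⁺(aq) + 2 V²⁺(aq) → Pd(s) + 2 V³⁺(aq), so Q = [V³⁺(aq)]^2 / ([Pd²⁺(aq)]·[V²⁺(aq)]^2) = 2.23×10^7 and log Q = 7.347.
Applying E = E° − (RT ln10/nF)·log Q gives +1.18 − (0.0615/2)(7.347) = +0.954 V.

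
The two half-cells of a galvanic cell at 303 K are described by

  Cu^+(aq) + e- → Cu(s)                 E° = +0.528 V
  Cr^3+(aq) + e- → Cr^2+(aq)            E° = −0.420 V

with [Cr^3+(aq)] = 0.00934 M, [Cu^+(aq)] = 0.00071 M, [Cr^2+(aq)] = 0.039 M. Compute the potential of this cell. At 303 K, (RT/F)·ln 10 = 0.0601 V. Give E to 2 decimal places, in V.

Since E°(Cu⁺/Cu) > E°(Cr³⁺/Cr²⁺), Cu⁺/Cu serves as the cathode.
E°cell = E°cat − E°an = +0.528 − (−0.420) = +0.948 V; n = 1.
The balanced reaction is Cu^+(aq) + Cr^2+(aq) → Cu(s) + Cr^3+(aq), so Q = [Cr^3+(aq)] / ([Cu^+(aq)]·[Cr^2+(aq)]) = 337 and log Q = 2.528.
E = E° − (0.0601/n)·log Q = +0.948 − (0.0601/1)(2.528) = +0.80 V.

+0.80 V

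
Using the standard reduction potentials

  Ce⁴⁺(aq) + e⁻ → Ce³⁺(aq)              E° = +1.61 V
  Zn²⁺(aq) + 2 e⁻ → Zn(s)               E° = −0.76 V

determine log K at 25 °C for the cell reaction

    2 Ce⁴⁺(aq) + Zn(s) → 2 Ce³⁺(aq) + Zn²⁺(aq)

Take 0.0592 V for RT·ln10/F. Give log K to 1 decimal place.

The Ce⁴⁺/Ce³⁺ couple is reduced (cathode); E°cell = +1.61 − (−0.76) = +2.37 V with n = 2.
At equilibrium E = 0, so log K = nE°cell / 0.0592 = (2)(+2.37) / 0.0592 = 80.1.

log K = 80.1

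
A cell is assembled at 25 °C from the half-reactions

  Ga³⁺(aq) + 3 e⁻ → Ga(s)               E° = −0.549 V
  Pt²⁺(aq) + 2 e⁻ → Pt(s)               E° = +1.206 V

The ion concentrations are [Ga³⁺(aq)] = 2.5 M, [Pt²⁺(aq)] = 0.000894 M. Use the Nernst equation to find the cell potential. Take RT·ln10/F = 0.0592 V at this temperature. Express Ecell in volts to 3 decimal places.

+1.657 V

Pt²⁺/Pt is reduced (cathode, E° = +1.206 V) and Ga³⁺/Ga is oxidized (anode).
The standard potential is +1.206 − (−0.549) = +1.755 V and the balanced reaction transfers n = 6 electrons.
The balanced reaction is 3 Pt²⁺(aq) + 2 Ga(s) → 3 Pt(s) + 2 Ga³⁺(aq), so Q = [Ga³⁺(aq)]^2 / [Pt²⁺(aq)]^3 = 8.75×10^9 and log Q = 9.942.
E = E° − (0.0592/n)·log Q = +1.755 − (0.0592/6)(9.942) = +1.657 V.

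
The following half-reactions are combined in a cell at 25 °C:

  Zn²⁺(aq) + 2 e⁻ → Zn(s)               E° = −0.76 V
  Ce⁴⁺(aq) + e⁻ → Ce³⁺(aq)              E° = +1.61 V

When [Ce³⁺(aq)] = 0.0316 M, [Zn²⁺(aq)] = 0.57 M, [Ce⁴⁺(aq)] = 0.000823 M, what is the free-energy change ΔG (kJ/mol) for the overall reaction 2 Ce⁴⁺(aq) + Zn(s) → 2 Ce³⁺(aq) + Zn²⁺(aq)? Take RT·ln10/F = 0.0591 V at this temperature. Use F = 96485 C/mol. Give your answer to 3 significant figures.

−441 kJ/mol

The standard cell potential is +1.61 − (−0.76) = +2.37 V, with n = 2 electrons in the balanced equation.
Q = ([Ce³⁺(aq)]^2·[Zn²⁺(aq)]) / [Ce⁴⁺(aq)]^2 = 840, so log Q = 2.924 and E = +2.37 − (0.0591/2)(2.924) = +2.2836 V.
Then ΔG = −nFE = −2 × 96485 × +2.2836 J/mol = −441 kJ/mol.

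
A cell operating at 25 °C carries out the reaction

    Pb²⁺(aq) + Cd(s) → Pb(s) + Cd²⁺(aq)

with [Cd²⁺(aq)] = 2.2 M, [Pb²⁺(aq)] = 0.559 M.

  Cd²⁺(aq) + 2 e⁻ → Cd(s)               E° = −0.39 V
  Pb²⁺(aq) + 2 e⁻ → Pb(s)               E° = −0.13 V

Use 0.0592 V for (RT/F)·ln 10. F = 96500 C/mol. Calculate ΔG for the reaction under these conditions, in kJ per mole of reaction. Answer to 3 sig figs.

−46.8 kJ/mol

The standard cell potential is −0.13 − (−0.39) = +0.26 V, with n = 2 electrons in the balanced equation.
The reaction quotient is [Cd²⁺(aq)] / [Pb²⁺(aq)] = 3.94; by Nernst, E = +0.26 − (0.0592/2)(0.595) = +0.2424 V.
ΔG = −nFE = −(2)(96500)(+0.2424) J/mol = −46.8 kJ/mol.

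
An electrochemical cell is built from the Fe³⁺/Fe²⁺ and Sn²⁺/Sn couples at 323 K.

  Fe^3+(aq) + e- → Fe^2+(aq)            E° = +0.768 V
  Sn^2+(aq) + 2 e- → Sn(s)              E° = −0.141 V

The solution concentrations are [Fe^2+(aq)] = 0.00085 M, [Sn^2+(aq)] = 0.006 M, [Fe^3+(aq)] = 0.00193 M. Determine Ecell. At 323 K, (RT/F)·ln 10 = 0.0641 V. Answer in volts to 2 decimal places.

Since E°(Fe³⁺/Fe²⁺) > E°(Sn²⁺/Sn), Fe³⁺/Fe²⁺ serves as the cathode.
The standard potential is +0.768 − (−0.141) = +0.909 V and the balanced reaction transfers n = 2 electrons.
The balanced reaction is 2 Fe^3+(aq) + Sn(s) → 2 Fe^2+(aq) + Sn^2+(aq), so Q = ([Fe^2+(aq)]^2·[Sn^2+(aq)]) / [Fe^3+(aq)]^2 = 0.00116 and log Q = −2.934.
E = E° − (0.0641/n)·log Q = +0.909 − (0.0641/2)(−2.934) = +1.00 V.

+1.00 V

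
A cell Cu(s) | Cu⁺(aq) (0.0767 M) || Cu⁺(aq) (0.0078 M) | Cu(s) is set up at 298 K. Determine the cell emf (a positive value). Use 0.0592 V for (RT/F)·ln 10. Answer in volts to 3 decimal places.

For a concentration cell E°cell = 0, since both electrodes use the same couple.
The compartment with the higher Cu⁺(aq) concentration (0.0767 M) acts as the cathode; ions are reduced there and produced at the dilute (0.0078 M) anode.
With n = 1, Ecell = −(0.0592/1)·log([dilute]/[conc]) = −(0.0592/1)·log(0.0078/0.0767) = +0.059 V.

0.059 V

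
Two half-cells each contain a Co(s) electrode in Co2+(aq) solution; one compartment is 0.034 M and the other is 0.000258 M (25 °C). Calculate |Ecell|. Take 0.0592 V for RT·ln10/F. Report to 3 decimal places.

0.063 V

For a concentration cell E°cell = 0, since both electrodes use the same couple.
The compartment with the higher Co2+(aq) concentration (0.034 M) acts as the cathode; ions are reduced there and produced at the dilute (0.000258 M) anode.
With n = 2, Ecell = −(0.0592/2)·log([dilute]/[conc]) = −(0.0592/2)·log(0.000258/0.034) = +0.063 V.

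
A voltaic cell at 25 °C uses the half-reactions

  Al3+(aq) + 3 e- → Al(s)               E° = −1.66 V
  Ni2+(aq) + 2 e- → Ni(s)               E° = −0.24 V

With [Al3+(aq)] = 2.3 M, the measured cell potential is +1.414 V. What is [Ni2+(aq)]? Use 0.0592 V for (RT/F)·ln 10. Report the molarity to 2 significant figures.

1.1 M

With Ni²⁺/Ni at the cathode and Al³⁺/Al at the anode, E°cell = −0.24 − (−1.66) = +1.42 V (n = 6).
Rearranging E = E° − (0.0592/n)·log Q gives log Q = 6(+1.42 − (+1.414))/0.0592 = 0.608.
Balancing electrons gives 3 Ni2+(aq) + 2 Al(s) → 3 Ni(s) + 2 Al3+(aq); thus Q = [Al3+(aq)]^2 / [Ni2+(aq)]^3.
Solving for the unknown gives log [Ni2+(aq)] = 0.038, so [Ni2+(aq)] ≈ 1.1 M.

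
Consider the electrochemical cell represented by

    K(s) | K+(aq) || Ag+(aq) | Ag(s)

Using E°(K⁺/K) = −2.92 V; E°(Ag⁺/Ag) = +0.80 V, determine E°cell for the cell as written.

+3.72 V

By convention the left-hand electrode in cell notation is the anode (oxidation) and the right-hand electrode is the cathode (reduction).
E°cell = E°(right) − E°(left) = +0.80 − (−2.92) = +3.72 V.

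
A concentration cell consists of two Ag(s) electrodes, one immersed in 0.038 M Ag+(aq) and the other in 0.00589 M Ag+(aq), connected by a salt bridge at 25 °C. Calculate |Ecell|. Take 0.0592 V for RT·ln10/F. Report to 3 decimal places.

For a concentration cell E°cell = 0, since both electrodes use the same couple.
The compartment with the higher Ag+(aq) concentration (0.038 M) acts as the cathode; ions are reduced there and produced at the dilute (0.00589 M) anode.
With n = 1, Ecell = −(0.0592/1)·log([dilute]/[conc]) = −(0.0592/1)·log(0.00589/0.038) = +0.048 V.

0.048 V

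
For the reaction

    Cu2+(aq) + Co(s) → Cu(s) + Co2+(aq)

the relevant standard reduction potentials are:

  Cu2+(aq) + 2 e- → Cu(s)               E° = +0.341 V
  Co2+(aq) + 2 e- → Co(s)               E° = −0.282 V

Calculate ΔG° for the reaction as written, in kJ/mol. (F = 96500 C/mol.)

−120 kJ/mol

In the reaction as written Cu2+(aq) is reduced, so the Cu²⁺/Cu couple is the cathode and Co²⁺/Co is the anode.
E°cell = +0.341 − (−0.282) = +0.623 V; balancing electrons gives n = 2.
ΔG° = −nFE°cell = −(2)(96500)(+0.623) J/mol = −120 kJ/mol.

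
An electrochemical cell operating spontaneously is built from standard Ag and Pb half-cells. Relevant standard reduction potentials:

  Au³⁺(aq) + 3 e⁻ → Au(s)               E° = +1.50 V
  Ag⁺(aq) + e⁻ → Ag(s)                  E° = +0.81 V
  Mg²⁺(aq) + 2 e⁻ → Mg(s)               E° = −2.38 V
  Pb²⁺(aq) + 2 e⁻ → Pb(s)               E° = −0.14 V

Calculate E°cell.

+0.95 V

Of the two couples in this cell, the one with the more positive reduction potential is reduced at the cathode: here that is Ag⁺/Ag (+0.81 V); Pb²⁺/Pb (−0.14 V) is the anode.
E°cell = E°(cathode) − E°(anode) = +0.81 − (−0.14) = +0.95 V.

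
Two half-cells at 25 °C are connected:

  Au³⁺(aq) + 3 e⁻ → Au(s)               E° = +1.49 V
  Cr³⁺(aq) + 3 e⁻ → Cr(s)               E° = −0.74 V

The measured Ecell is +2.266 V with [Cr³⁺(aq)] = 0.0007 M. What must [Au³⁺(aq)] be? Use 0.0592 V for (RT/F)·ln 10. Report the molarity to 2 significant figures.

Au³⁺/Au is the cathode (higher E°); E°cell = +1.49 − (−0.74) = +2.23 V with n = 3.
Since E = E° − (0.0592/n)·log Q, log Q = n(E° − E)/0.0592 = −1.824.
For Au³⁺(aq) + Cr(s) → Au(s) + Cr³⁺(aq), the reaction quotient is Q = [Cr³⁺(aq)] / [Au³⁺(aq)].
Substituting the known concentrations and solving, log [Au³⁺(aq)] = −1.331 and [Au³⁺(aq)] = 0.047 M.

0.047 M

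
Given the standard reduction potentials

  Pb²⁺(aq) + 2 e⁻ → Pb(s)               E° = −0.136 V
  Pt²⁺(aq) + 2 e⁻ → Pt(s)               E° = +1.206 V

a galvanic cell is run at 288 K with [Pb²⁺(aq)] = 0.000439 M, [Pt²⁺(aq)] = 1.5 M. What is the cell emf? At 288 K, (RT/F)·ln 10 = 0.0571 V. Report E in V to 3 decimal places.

Since E°(Pt²⁺/Pt) > E°(Pb²⁺/Pb), Pt²⁺/Pt serves as the cathode.
The standard potential is +1.206 − (−0.136) = +1.342 V and the balanced reaction transfers n = 2 electrons.
Balancing gives Pt²⁺(aq) + Pb(s) → Pt(s) + Pb²⁺(aq); hence Q = [Pb²⁺(aq)] / [Pt²⁺(aq)] = 0.000293 (log Q = −3.534).
Applying E = E° − (RT ln10/nF)·log Q gives +1.342 − (0.0571/2)(−3.534) = +1.443 V.

+1.443 V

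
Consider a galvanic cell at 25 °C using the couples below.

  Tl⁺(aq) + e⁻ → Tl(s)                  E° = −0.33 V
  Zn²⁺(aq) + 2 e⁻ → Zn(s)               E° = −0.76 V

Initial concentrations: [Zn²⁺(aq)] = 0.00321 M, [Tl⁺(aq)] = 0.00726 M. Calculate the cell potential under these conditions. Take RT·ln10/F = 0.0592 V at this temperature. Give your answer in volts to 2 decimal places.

+0.38 V

Tl⁺/Tl is reduced (cathode, E° = −0.33 V) and Zn²⁺/Zn is oxidized (anode).
E°cell = E°cat − E°an = −0.33 − (−0.76) = +0.43 V; n = 2.
For the overall reaction 2 Tl⁺(aq) + Zn(s) → 2 Tl(s) + Zn²⁺(aq), Q = [Zn²⁺(aq)] / [Tl⁺(aq)]^2 = 60.9, giving log Q = 1.785.
E = E° − (0.0592/n)·log Q = +0.43 − (0.0592/2)(1.785) = +0.38 V.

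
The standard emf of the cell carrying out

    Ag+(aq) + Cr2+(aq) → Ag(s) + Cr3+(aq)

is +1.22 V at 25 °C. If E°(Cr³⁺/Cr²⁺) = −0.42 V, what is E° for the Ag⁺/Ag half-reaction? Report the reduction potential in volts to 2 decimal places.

+0.80 V

In the reaction as written the Ag⁺/Ag couple is reduced (cathode) and Cr³⁺/Cr²⁺ is oxidized (anode), so E°cell = E°(Ag⁺/Ag) − E°(Cr³⁺/Cr²⁺).
E°(Ag⁺/Ag) = E°cell + E°(anode) = +1.22 + (−0.42) = +0.80 V.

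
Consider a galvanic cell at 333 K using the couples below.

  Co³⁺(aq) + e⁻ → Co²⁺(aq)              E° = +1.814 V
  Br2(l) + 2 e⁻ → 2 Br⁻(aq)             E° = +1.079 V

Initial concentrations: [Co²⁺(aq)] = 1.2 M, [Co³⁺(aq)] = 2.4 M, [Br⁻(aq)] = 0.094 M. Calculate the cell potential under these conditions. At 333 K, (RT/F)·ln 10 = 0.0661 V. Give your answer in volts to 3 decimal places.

+0.687 V

The Co³⁺/Co²⁺ couple has the more positive E°, so it is the cathode; Br₂/Br⁻ is the anode.
The standard potential is +1.814 − (+1.079) = +0.735 V and the balanced reaction transfers n = 2 electrons.
Balancing gives 2 Co³⁺(aq) + 2 Br⁻(aq) → 2 Co²⁺(aq) + Br2(l); hence Q = [Co²⁺(aq)]^2 / ([Co³⁺(aq)]^2·[Br⁻(aq)]^2) = 28.3 (log Q = 1.452).
By the Nernst equation, E = +0.735 − (0.0661/2)·(1.452) = +0.687 V.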